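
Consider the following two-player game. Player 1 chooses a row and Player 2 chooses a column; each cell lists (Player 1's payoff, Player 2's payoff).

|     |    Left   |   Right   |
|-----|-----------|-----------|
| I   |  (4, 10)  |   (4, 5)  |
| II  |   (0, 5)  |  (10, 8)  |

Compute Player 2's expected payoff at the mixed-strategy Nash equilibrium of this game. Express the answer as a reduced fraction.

Player 1 mixes with probability p on I, chosen so Player 2 is indifferent: 10p + 5(1−p) = 5p + 8(1−p) gives p = 3/8.
Player 2's expected payoff is 10·3/8 + 5·5/8 = 55/8.

55/8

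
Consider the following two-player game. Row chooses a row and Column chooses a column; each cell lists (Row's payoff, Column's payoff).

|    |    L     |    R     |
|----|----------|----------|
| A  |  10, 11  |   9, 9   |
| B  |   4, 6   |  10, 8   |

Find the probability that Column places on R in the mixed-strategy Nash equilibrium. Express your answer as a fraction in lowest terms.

Column's mix q on L must make Row indifferent between A and B.
Row's payoff from A: 10q + 9(1−q). From B: 4q + 10(1−q).
Set equal: 6q = 1(1−q) → q = 1/7.
Probability on R is 1 − 1/7 = 6/7.

6/7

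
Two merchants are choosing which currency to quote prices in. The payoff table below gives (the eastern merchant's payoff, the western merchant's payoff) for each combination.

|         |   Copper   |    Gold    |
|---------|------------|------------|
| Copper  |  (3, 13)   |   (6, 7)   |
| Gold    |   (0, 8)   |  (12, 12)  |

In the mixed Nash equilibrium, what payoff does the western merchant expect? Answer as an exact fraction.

The eastern merchant mixes with probability p on Copper, chosen so the western merchant is indifferent: 13p + 8(1−p) = 7p + 12(1−p) gives p = 2/5.
The western merchant's expected payoff is 13·2/5 + 8·3/5 = 10.

10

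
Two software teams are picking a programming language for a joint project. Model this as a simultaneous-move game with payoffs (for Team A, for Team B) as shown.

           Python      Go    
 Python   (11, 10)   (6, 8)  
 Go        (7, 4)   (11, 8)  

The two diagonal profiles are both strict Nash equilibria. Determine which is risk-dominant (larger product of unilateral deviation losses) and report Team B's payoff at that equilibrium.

At both Python: Team A loses 11 − 7 = 4 by deviating; Team B loses 10 − 8 = 2. Product = 4·2 = 8.
At both Go: Team A loses 11 − 6 = 5 by deviating; Team B loses 8 − 4 = 4. Product = 5·4 = 20.
20 > 8, so both Go is risk-dominant. Team B's payoff there is 8.

8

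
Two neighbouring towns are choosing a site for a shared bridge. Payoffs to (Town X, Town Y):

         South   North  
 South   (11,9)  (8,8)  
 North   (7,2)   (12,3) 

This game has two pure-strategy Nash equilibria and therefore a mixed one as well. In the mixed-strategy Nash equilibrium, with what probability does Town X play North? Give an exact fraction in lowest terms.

1/2

Town X's mix p on South must make Town Y indifferent between South and North.
Town Y's payoff from South: 9p + 2(1−p). From North: 8p + 3(1−p).
Set equal: 1p = 1(1−p) → p = 1/2.
Probability on North is 1 − 1/2 = 1/2.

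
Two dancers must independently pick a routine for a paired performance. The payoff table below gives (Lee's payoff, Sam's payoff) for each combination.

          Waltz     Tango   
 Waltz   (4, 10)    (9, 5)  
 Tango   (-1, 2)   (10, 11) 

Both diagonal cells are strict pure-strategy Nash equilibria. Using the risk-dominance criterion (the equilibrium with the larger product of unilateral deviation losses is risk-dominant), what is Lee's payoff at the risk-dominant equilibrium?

4

At both Waltz: Lee loses 4 − (-1) = 5 by deviating; Sam loses 10 − 5 = 5. Product = 5·5 = 25.
At both Tango: Lee loses 10 − 9 = 1 by deviating; Sam loses 11 − 2 = 9. Product = 1·9 = 9.
25 > 9, so both Waltz is risk-dominant. Lee's payoff there is 4.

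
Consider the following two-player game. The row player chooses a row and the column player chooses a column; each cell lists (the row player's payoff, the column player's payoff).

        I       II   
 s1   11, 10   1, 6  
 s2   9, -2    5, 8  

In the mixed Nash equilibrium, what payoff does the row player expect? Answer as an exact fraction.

The column player mixes with probability q on I, chosen so the row player is indifferent: 11q + 1(1−q) = 9q + 5(1−q) gives q = 2/3.
The row player's expected payoff (from either row, since indifferent) is 11·2/3 + 1·1/3 = 23/3.

23/3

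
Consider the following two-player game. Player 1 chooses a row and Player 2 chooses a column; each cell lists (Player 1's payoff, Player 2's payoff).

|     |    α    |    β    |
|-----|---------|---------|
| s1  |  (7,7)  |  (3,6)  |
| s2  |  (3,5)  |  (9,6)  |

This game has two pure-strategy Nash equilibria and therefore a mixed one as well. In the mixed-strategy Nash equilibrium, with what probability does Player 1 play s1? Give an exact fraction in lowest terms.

1/2

Player 1's mix p on s1 must make Player 2 indifferent between α and β.
Player 2's payoff from α: 7p + 5(1−p). From β: 6p + 6(1−p).
Set equal: 1p = 1(1−p) → p = 1/2.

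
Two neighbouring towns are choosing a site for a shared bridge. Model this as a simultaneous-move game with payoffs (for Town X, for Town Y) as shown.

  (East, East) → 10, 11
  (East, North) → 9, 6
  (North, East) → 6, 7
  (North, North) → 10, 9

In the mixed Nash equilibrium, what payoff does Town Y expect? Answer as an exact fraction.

57/7

Town X mixes with probability p on East, chosen so Town Y is indifferent: 11p + 7(1−p) = 6p + 9(1−p) gives p = 2/7.
Town Y's expected payoff is 11·2/7 + 7·5/7 = 57/7.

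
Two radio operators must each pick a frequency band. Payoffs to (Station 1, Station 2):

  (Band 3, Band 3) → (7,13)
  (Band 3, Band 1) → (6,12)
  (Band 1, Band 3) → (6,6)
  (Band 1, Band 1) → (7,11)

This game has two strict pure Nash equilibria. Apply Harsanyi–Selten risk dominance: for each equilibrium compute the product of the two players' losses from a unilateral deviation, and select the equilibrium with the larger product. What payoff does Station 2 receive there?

At both Band 3: Station 1 loses 7 − 6 = 1 by deviating; Station 2 loses 13 − 12 = 1. Product = 1·1 = 1.
At both Band 1: Station 1 loses 7 − 6 = 1 by deviating; Station 2 loses 11 − 6 = 5. Product = 1·5 = 5.
5 > 1, so both Band 1 is risk-dominant. Station 2's payoff there is 11.

11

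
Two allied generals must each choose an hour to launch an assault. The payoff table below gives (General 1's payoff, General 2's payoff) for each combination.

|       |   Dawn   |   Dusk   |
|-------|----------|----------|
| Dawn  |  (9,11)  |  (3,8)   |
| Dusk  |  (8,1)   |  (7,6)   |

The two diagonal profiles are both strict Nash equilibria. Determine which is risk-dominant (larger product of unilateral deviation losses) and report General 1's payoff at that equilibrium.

7

At both Dawn: General 1 loses 9 − 8 = 1 by deviating; General 2 loses 11 − 8 = 3. Product = 1·3 = 3.
At both Dusk: General 1 loses 7 − 3 = 4 by deviating; General 2 loses 6 − 1 = 5. Product = 4·5 = 20.
20 > 3, so both Dusk is risk-dominant. General 1's payoff there is 7.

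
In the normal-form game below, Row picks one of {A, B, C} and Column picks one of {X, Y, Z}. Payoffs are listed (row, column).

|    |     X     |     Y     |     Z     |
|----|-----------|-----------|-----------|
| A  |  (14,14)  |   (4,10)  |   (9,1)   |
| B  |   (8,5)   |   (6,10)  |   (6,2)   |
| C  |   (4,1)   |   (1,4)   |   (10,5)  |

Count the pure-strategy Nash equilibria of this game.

(A, X): Row gets 14 (best alternative 8); Column gets 14 (best alternative 10). Neither deviates — NE.
(B, Y): Row gets 6 (best alternative 4); Column gets 10 (best alternative 5). Neither deviates — NE.
(C, Z): Row gets 10 (best alternative 9); Column gets 5 (best alternative 4). Neither deviates — NE.
(A, Y) is not a NE: Row would switch to B (6 > 4).
No other cell survives both best-response checks, so there are 3 pure NE.

3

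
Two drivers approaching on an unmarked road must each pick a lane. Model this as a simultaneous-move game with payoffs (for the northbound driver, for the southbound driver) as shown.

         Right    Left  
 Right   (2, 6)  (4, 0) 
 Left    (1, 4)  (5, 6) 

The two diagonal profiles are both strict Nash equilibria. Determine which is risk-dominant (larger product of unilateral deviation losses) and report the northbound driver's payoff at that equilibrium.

2

At both Right: the northbound driver loses 2 − 1 = 1 by deviating; the southbound driver loses 6 − 0 = 6. Product = 1·6 = 6.
At both Left: the northbound driver loses 5 − 4 = 1 by deviating; the southbound driver loses 6 − 4 = 2. Product = 1·2 = 2.
6 > 2, so both Right is risk-dominant. The northbound driver's payoff there is 2.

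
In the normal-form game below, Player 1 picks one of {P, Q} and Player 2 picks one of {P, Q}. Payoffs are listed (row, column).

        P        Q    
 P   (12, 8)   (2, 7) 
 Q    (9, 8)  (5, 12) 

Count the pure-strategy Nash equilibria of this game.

2

Both P: Player 1 gets 12 (best alternative 9); Player 2 gets 8 (best alternative 7). Neither deviates — NE.
Both Q: Player 1 gets 5 (best alternative 2); Player 2 gets 12 (best alternative 8). Neither deviates — NE.
(P, Q) is not a NE: Player 1 would switch to Q (5 > 2).
No other cell survives both best-response checks, so there are 2 pure NE.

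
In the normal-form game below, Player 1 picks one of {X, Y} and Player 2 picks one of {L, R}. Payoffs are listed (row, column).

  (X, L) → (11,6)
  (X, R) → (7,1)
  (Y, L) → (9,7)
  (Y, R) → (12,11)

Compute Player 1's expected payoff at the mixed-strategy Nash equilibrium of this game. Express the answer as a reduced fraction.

Player 2 mixes with probability q on L, chosen so Player 1 is indifferent: 11q + 7(1−q) = 9q + 12(1−q) gives q = 5/7.
Player 1's expected payoff (from either row, since indifferent) is 11·5/7 + 7·2/7 = 69/7.

69/7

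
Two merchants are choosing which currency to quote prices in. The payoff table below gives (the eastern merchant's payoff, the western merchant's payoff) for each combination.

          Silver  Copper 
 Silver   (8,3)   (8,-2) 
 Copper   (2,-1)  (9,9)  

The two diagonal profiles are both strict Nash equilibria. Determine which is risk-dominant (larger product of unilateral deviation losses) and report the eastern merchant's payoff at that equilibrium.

8

At both Silver: the eastern merchant loses 8 − 2 = 6 by deviating; the western merchant loses 3 − (-2) = 5. Product = 6·5 = 30.
At both Copper: the eastern merchant loses 9 − 8 = 1 by deviating; the western merchant loses 9 − (-1) = 10. Product = 1·10 = 10.
30 > 10, so both Silver is risk-dominant. The eastern merchant's payoff there is 8.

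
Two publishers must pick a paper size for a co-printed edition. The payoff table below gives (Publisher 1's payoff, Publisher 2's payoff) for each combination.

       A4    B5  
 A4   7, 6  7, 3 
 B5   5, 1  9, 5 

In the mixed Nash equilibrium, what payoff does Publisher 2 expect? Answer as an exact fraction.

Publisher 1 mixes with probability p on A4, chosen so Publisher 2 is indifferent: 6p + 1(1−p) = 3p + 5(1−p) gives p = 4/7.
Publisher 2's expected payoff is 6·4/7 + 1·3/7 = 27/7.

27/7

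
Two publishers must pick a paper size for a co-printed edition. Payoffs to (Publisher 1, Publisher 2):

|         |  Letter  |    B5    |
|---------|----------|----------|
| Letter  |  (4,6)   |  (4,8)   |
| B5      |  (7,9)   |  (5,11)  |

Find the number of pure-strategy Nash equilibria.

1

Both B5: Publisher 1 gets 5 (best alternative 4); Publisher 2 gets 11 (best alternative 9). Neither deviates — NE.
Both Letter is not a NE: Publisher 1 would switch to B5 (7 > 4).
No other cell survives both best-response checks, so there is 1 pure NE.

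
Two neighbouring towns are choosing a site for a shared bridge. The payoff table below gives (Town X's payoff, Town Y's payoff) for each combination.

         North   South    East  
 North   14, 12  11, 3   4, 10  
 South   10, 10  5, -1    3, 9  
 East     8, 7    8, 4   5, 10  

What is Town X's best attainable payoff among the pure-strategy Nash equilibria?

14

Both North is a pure NE (Town X: 14 ≥ 10; Town Y: 12 ≥ 10). Town X gets 14.
Both East is a pure NE (Town X: 5 ≥ 4; Town Y: 10 ≥ 7). Town X gets 5.
Every other cell has a profitable deviation for at least one player. Highest of {14, 5} is 14.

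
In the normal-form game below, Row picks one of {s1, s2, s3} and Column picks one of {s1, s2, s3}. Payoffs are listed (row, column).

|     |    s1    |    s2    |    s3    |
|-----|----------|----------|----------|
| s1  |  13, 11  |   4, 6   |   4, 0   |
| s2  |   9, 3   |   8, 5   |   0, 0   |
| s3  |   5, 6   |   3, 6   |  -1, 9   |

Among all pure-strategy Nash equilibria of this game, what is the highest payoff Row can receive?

Both s1 is a pure NE (Row: 13 ≥ 9; Column: 11 ≥ 6). Row gets 13.
Both s2 is a pure NE (Row: 8 ≥ 4; Column: 5 ≥ 3). Row gets 8.
Every other cell has a profitable deviation for at least one player. Highest of {13, 8} is 13.

13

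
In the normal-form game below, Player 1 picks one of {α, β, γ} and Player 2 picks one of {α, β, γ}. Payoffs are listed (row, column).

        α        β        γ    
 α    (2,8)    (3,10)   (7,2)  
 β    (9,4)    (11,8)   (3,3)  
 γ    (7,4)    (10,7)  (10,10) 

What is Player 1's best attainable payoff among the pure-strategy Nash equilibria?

11

Both β is a pure NE (Player 1: 11 ≥ 10; Player 2: 8 ≥ 4). Player 1 gets 11.
Both γ is a pure NE (Player 1: 10 ≥ 7; Player 2: 10 ≥ 7). Player 1 gets 10.
Every other cell has a profitable deviation for at least one player. Highest of {11, 10} is 11.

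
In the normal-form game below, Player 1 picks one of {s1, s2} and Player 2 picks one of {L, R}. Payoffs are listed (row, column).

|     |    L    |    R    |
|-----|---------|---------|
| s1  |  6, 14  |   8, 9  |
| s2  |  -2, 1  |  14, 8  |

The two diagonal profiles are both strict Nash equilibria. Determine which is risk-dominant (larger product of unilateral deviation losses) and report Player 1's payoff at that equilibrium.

At (s1, L): Player 1 loses 6 − (-2) = 8 by deviating; Player 2 loses 14 − 9 = 5. Product = 8·5 = 40.
At (s2, R): Player 1 loses 14 − 8 = 6 by deviating; Player 2 loses 8 − 1 = 7. Product = 6·7 = 42.
42 > 40, so (s2, R) is risk-dominant. Player 1's payoff there is 14.

14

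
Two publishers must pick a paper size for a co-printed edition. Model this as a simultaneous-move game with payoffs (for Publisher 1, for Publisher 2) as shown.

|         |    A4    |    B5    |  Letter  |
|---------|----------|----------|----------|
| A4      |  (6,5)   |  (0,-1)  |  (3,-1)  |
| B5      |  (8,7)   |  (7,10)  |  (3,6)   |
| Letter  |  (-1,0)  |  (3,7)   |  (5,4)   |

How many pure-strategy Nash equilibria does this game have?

1

Both B5: Publisher 1 gets 7 (best alternative 3); Publisher 2 gets 10 (best alternative 7). Neither deviates — NE.
Both Letter is not a NE: Publisher 2 would switch to B5 (7 > 4).
No other cell survives both best-response checks, so there is 1 pure NE.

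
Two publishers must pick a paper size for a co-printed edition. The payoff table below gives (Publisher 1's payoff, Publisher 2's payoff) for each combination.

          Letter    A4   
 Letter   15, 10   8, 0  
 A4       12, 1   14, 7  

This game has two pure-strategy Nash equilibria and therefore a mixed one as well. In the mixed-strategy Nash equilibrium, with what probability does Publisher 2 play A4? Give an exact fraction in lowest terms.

Publisher 2's mix q on Letter must make Publisher 1 indifferent between Letter and A4.
Publisher 1's payoff from Letter: 15q + 8(1−q). From A4: 12q + 14(1−q).
Set equal: 3q = 6(1−q) → q = 6/9 = 2/3.
Probability on A4 is 1 − 2/3 = 1/3.

1/3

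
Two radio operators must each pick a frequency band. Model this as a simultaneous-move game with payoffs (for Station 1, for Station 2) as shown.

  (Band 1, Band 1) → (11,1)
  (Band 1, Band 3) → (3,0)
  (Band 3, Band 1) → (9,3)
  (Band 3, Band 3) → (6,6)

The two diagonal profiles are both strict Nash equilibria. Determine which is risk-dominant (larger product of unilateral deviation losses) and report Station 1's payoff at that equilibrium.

6

At both Band 1: Station 1 loses 11 − 9 = 2 by deviating; Station 2 loses 1 − 0 = 1. Product = 2·1 = 2.
At both Band 3: Station 1 loses 6 − 3 = 3 by deviating; Station 2 loses 6 − 3 = 3. Product = 3·3 = 9.
9 > 2, so both Band 3 is risk-dominant. Station 1's payoff there is 6.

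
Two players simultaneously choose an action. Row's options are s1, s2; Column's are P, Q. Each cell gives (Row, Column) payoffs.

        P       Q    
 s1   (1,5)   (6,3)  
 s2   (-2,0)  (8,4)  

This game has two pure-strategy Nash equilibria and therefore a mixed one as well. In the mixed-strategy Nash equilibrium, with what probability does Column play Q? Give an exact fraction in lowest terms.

Column's mix q on P must make Row indifferent between s1 and s2.
Row's payoff from s1: 1q + 6(1−q). From s2: (-2)q + 8(1−q).
Set equal: 3q = 2(1−q) → q = 2/5.
Probability on Q is 1 − 2/5 = 3/5.

3/5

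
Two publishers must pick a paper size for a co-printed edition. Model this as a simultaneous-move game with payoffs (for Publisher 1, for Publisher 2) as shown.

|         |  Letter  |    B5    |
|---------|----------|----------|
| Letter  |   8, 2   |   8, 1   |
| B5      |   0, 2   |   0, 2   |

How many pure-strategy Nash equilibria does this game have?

1

Both Letter: Publisher 1 gets 8 (best alternative 0); Publisher 2 gets 2 (best alternative 1). Neither deviates — NE.
Both B5 is not a NE: Publisher 1 would switch to Letter (8 > 0).
No other cell survives both best-response checks, so there is 1 pure NE.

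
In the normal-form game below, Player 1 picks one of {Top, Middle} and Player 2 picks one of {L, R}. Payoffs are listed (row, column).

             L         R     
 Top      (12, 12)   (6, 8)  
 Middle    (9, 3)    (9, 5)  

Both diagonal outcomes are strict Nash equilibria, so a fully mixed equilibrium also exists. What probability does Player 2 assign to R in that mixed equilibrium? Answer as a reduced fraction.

Player 2's mix q on L must make Player 1 indifferent between Top and Middle.
Player 1's payoff from Top: 12q + 6(1−q). From Middle: 9q + 9(1−q).
Set equal: 3q = 3(1−q) → q = 3/6 = 1/2.
Probability on R is 1 − 1/2 = 1/2.

1/2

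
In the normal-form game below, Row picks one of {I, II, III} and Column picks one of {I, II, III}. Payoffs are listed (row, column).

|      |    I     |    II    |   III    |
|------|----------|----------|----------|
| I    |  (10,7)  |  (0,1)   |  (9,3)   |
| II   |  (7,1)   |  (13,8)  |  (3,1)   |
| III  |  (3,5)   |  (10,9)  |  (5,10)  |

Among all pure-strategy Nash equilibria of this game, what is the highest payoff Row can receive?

Both I is a pure NE (Row: 10 ≥ 7; Column: 7 ≥ 3). Row gets 10.
Both II is a pure NE (Row: 13 ≥ 10; Column: 8 ≥ 1). Row gets 13.
Every other cell has a profitable deviation for at least one player. Highest of {10, 13} is 13.

13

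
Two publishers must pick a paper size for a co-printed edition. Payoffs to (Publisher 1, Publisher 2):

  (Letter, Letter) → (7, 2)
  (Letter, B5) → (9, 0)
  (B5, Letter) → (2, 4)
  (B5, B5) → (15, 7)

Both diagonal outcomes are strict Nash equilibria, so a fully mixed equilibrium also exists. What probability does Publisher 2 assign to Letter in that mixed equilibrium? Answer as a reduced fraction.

6/11

Publisher 2's mix q on Letter must make Publisher 1 indifferent between Letter and B5.
Publisher 1's payoff from Letter: 7q + 9(1−q). From B5: 2q + 15(1−q).
Set equal: 5q = 6(1−q) → q = 6/11.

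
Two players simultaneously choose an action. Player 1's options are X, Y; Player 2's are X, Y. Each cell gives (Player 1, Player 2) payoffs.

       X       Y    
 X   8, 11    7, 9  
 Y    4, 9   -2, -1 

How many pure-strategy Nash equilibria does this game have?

1

Both X: Player 1 gets 8 (best alternative 4); Player 2 gets 11 (best alternative 9). Neither deviates — NE.
Both Y is not a NE: Player 1 would switch to X (7 > -2).
No other cell survives both best-response checks, so there is 1 pure NE.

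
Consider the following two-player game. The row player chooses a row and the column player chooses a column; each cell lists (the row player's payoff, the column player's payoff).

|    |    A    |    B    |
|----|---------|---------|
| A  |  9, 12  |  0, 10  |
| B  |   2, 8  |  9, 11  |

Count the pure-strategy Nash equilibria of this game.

Both A: the row player gets 9 (best alternative 2); the column player gets 12 (best alternative 10). Neither deviates — NE.
Both B: the row player gets 9 (best alternative 0); the column player gets 11 (best alternative 8). Neither deviates — NE.
(B, A) is not a NE: the row player would switch to A (9 > 2).
No other cell survives both best-response checks, so there are 2 pure NE.

2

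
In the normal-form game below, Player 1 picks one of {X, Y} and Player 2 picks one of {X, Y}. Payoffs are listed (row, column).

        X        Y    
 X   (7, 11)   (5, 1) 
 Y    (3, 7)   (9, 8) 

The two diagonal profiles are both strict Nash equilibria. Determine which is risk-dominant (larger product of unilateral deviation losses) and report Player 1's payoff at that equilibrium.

At both X: Player 1 loses 7 − 3 = 4 by deviating; Player 2 loses 11 − 1 = 10. Product = 4·10 = 40.
At both Y: Player 1 loses 9 − 5 = 4 by deviating; Player 2 loses 8 − 7 = 1. Product = 4·1 = 4.
40 > 4, so both X is risk-dominant. Player 1's payoff there is 7.

7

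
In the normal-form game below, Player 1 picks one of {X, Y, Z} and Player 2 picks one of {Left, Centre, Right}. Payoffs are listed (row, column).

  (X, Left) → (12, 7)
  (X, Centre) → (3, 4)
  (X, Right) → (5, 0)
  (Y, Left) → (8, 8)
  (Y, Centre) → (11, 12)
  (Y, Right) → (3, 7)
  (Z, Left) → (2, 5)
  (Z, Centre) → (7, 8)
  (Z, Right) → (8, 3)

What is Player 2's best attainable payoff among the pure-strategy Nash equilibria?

12

(X, Left) is a pure NE (Player 1: 12 ≥ 8; Player 2: 7 ≥ 4). Player 2 gets 7.
(Y, Centre) is a pure NE (Player 1: 11 ≥ 7; Player 2: 12 ≥ 8). Player 2 gets 12.
Every other cell has a profitable deviation for at least one player. Highest of {7, 12} is 12.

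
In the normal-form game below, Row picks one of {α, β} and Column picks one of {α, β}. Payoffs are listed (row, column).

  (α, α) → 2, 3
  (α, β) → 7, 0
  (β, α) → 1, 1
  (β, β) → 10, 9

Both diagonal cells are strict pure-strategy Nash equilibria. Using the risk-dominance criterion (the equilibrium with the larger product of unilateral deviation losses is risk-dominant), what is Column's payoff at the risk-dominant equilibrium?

At both α: Row loses 2 − 1 = 1 by deviating; Column loses 3 − 0 = 3. Product = 1·3 = 3.
At both β: Row loses 10 − 7 = 3 by deviating; Column loses 9 − 1 = 8. Product = 3·8 = 24.
24 > 3, so both β is risk-dominant. Column's payoff there is 9.

9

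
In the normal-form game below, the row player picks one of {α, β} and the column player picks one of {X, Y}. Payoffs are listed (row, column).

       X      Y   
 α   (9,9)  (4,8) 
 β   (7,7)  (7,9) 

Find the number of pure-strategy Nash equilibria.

2

(α, X): the row player gets 9 (best alternative 7); the column player gets 9 (best alternative 8). Neither deviates — NE.
(β, Y): the row player gets 7 (best alternative 4); the column player gets 9 (best alternative 7). Neither deviates — NE.
(β, X) is not a NE: the row player would switch to α (9 > 7).
No other cell survives both best-response checks, so there are 2 pure NE.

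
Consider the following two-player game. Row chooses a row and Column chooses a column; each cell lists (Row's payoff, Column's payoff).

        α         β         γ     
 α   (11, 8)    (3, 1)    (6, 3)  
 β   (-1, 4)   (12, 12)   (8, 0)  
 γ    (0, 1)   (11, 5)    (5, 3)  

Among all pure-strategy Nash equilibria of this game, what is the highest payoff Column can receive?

Both α is a pure NE (Row: 11 ≥ 0; Column: 8 ≥ 3). Column gets 8.
Both β is a pure NE (Row: 12 ≥ 11; Column: 12 ≥ 4). Column gets 12.
Every other cell has a profitable deviation for at least one player. Highest of {8, 12} is 12.

12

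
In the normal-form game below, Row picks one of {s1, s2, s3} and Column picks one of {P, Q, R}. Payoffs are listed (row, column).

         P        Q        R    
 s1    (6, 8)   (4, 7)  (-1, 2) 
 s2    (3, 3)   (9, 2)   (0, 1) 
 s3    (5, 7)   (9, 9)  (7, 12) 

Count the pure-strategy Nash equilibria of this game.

2

(s1, P): Row gets 6 (best alternative 5); Column gets 8 (best alternative 7). Neither deviates — NE.
(s3, R): Row gets 7 (best alternative 0); Column gets 12 (best alternative 9). Neither deviates — NE.
(s2, Q) is not a NE: Column would switch to P (3 > 2).
No other cell survives both best-response checks, so there are 2 pure NE.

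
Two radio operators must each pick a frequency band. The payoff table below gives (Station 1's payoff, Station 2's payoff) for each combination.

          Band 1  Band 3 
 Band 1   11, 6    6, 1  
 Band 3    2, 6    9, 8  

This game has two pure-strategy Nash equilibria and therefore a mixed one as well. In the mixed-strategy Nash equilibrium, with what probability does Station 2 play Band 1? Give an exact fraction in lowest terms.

1/4

Station 2's mix q on Band 1 must make Station 1 indifferent between Band 1 and Band 3.
Station 1's payoff from Band 1: 11q + 6(1−q). From Band 3: 2q + 9(1−q).
Set equal: 9q = 3(1−q) → q = 3/12 = 1/4.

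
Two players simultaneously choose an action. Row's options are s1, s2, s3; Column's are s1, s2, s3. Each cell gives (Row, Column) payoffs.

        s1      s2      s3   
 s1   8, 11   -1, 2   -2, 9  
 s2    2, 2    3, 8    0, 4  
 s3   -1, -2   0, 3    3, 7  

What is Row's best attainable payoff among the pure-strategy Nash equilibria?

8

Both s1 is a pure NE (Row: 8 ≥ 2; Column: 11 ≥ 9). Row gets 8.
Both s2 is a pure NE (Row: 3 ≥ 0; Column: 8 ≥ 4). Row gets 3.
Both s3 is a pure NE (Row: 3 ≥ 0; Column: 7 ≥ 3). Row gets 3.
Every other cell has a profitable deviation for at least one player. Highest of {8, 3, 3} is 8.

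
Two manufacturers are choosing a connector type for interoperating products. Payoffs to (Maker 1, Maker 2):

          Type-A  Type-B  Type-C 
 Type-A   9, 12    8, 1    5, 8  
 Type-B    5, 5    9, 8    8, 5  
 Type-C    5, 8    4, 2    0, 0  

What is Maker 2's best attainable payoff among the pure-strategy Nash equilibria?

12

Both Type-A is a pure NE (Maker 1: 9 ≥ 5; Maker 2: 12 ≥ 8). Maker 2 gets 12.
Both Type-B is a pure NE (Maker 1: 9 ≥ 8; Maker 2: 8 ≥ 5). Maker 2 gets 8.
Every other cell has a profitable deviation for at least one player. Highest of {12, 8} is 12.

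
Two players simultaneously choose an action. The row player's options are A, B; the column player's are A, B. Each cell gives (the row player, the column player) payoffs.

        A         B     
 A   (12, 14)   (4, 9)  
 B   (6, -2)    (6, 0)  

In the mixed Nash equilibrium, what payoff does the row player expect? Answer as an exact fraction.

The column player mixes with probability q on A, chosen so the row player is indifferent: 12q + 4(1−q) = 6q + 6(1−q) gives q = 1/4.
The row player's expected payoff (from either row, since indifferent) is 12·1/4 + 4·3/4 = 6.

6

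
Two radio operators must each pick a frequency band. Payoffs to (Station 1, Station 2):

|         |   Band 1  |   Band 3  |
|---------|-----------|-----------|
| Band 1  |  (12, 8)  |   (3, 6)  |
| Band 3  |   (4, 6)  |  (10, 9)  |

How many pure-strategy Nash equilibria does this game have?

Both Band 1: Station 1 gets 12 (best alternative 4); Station 2 gets 8 (best alternative 6). Neither deviates — NE.
Both Band 3: Station 1 gets 10 (best alternative 3); Station 2 gets 9 (best alternative 6). Neither deviates — NE.
(Band 3, Band 1) is not a NE: Station 1 would switch to Band 1 (12 > 4).
No other cell survives both best-response checks, so there are 2 pure NE.

2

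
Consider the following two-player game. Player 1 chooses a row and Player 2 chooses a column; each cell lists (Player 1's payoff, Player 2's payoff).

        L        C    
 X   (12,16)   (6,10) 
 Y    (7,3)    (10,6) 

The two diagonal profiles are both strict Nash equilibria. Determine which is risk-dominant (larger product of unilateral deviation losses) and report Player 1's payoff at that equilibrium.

12

At (X, L): Player 1 loses 12 − 7 = 5 by deviating; Player 2 loses 16 − 10 = 6. Product = 5·6 = 30.
At (Y, C): Player 1 loses 10 − 6 = 4 by deviating; Player 2 loses 6 − 3 = 3. Product = 4·3 = 12.
30 > 12, so (X, L) is risk-dominant. Player 1's payoff there is 12.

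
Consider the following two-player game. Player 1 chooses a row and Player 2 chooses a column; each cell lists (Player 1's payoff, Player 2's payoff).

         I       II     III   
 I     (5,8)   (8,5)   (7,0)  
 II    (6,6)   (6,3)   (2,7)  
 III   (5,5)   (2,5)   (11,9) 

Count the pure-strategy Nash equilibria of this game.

1

Both III: Player 1 gets 11 (best alternative 7); Player 2 gets 9 (best alternative 5). Neither deviates — NE.
Both I is not a NE: Player 1 would switch to II (6 > 5).
No other cell survives both best-response checks, so there is 1 pure NE.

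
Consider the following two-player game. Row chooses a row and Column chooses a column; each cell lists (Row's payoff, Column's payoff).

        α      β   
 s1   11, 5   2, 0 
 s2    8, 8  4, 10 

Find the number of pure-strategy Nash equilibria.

2

(s1, α): Row gets 11 (best alternative 8); Column gets 5 (best alternative 0). Neither deviates — NE.
(s2, β): Row gets 4 (best alternative 2); Column gets 10 (best alternative 8). Neither deviates — NE.
(s1, β) is not a NE: Row would switch to s2 (4 > 2).
No other cell survives both best-response checks, so there are 2 pure NE.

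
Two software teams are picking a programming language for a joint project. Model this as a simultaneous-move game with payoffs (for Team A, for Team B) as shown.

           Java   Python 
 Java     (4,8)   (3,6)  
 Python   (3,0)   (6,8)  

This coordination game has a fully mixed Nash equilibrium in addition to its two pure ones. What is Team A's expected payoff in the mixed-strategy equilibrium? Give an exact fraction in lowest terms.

15/4

Team B mixes with probability q on Java, chosen so Team A is indifferent: 4q + 3(1−q) = 3q + 6(1−q) gives q = 3/4.
Team A's expected payoff (from either row, since indifferent) is 4·3/4 + 3·1/4 = 15/4.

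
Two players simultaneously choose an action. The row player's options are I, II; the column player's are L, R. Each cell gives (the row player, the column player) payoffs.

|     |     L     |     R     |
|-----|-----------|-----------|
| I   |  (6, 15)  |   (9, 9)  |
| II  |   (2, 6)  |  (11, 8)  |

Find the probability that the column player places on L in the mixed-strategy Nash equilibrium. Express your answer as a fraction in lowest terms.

The column player's mix q on L must make the row player indifferent between I and II.
The row player's payoff from I: 6q + 9(1−q). From II: 2q + 11(1−q).
Set equal: 4q = 2(1−q) → q = 2/6 = 1/3.

1/3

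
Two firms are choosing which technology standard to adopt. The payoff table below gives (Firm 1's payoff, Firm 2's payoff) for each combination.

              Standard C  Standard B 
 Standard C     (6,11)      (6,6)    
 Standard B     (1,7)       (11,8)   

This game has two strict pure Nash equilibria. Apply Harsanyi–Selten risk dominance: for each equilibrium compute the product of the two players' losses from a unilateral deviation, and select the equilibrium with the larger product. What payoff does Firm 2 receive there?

At both Standard C: Firm 1 loses 6 − 1 = 5 by deviating; Firm 2 loses 11 − 6 = 5. Product = 5·5 = 25.
At both Standard B: Firm 1 loses 11 − 6 = 5 by deviating; Firm 2 loses 8 − 7 = 1. Product = 5·1 = 5.
25 > 5, so both Standard C is risk-dominant. Firm 2's payoff there is 11.

11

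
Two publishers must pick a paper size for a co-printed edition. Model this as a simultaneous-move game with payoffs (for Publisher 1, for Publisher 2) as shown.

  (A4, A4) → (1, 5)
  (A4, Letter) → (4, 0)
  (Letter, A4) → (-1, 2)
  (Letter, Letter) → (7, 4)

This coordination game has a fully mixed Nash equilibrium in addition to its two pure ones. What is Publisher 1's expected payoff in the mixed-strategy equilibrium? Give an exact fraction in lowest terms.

11/5

Publisher 2 mixes with probability q on A4, chosen so Publisher 1 is indifferent: 1q + 4(1−q) = (-1)q + 7(1−q) gives q = 3/5.
Publisher 1's expected payoff (from either row, since indifferent) is 1·3/5 + 4·2/5 = 11/5.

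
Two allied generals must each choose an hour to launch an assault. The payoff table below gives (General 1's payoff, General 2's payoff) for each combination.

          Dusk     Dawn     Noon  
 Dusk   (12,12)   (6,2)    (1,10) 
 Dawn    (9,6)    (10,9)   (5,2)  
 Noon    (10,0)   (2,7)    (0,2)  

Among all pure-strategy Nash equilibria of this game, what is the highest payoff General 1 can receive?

12

Both Dusk is a pure NE (General 1: 12 ≥ 10; General 2: 12 ≥ 10). General 1 gets 12.
Both Dawn is a pure NE (General 1: 10 ≥ 6; General 2: 9 ≥ 6). General 1 gets 10.
Every other cell has a profitable deviation for at least one player. Highest of {12, 10} is 12.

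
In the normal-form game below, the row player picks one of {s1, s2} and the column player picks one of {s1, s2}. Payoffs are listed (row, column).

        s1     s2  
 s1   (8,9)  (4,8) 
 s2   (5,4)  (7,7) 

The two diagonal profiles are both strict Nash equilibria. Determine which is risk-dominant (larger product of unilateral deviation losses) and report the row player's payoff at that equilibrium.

7

At both s1: the row player loses 8 − 5 = 3 by deviating; the column player loses 9 − 8 = 1. Product = 3·1 = 3.
At both s2: the row player loses 7 − 4 = 3 by deviating; the column player loses 7 − 4 = 3. Product = 3·3 = 9.
9 > 3, so both s2 is risk-dominant. The row player's payoff there is 7.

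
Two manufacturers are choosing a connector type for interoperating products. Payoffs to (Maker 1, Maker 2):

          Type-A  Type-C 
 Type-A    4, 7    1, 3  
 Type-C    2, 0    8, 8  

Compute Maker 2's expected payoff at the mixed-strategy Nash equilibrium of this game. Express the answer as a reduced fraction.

14/3

Maker 1 mixes with probability p on Type-A, chosen so Maker 2 is indifferent: 7p + 0(1−p) = 3p + 8(1−p) gives p = 2/3.
Maker 2's expected payoff is 7·2/3 + 0·1/3 = 14/3.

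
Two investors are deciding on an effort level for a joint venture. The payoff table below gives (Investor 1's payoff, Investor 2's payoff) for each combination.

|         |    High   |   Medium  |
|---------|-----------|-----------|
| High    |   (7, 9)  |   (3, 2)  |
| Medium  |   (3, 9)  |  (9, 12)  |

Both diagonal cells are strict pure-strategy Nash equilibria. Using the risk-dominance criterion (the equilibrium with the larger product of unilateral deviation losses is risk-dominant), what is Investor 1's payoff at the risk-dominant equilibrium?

7

At both High: Investor 1 loses 7 − 3 = 4 by deviating; Investor 2 loses 9 − 2 = 7. Product = 4·7 = 28.
At both Medium: Investor 1 loses 9 − 3 = 6 by deviating; Investor 2 loses 12 − 9 = 3. Product = 6·3 = 18.
28 > 18, so both High is risk-dominant. Investor 1's payoff there is 7.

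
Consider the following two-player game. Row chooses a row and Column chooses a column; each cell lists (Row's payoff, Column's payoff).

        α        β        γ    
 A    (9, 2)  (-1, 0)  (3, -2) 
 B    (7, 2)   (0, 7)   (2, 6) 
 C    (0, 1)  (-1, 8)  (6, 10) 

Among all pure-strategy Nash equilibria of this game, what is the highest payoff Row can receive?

9

(A, α) is a pure NE (Row: 9 ≥ 7; Column: 2 ≥ 0). Row gets 9.
(B, β) is a pure NE (Row: 0 ≥ -1; Column: 7 ≥ 6). Row gets 0.
(C, γ) is a pure NE (Row: 6 ≥ 3; Column: 10 ≥ 8). Row gets 6.
Every other cell has a profitable deviation for at least one player. Highest of {9, 0, 6} is 9.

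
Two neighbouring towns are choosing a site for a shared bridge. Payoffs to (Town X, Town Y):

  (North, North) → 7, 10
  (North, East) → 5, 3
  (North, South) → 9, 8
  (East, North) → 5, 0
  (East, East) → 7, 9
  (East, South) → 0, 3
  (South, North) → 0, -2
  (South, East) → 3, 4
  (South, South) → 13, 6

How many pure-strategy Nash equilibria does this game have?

3

Both North: Town X gets 7 (best alternative 5); Town Y gets 10 (best alternative 8). Neither deviates — NE.
Both East: Town X gets 7 (best alternative 5); Town Y gets 9 (best alternative 3). Neither deviates — NE.
Both South: Town X gets 13 (best alternative 9); Town Y gets 6 (best alternative 4). Neither deviates — NE.
(South, East) is not a NE: Town X would switch to East (7 > 3).
No other cell survives both best-response checks, so there are 3 pure NE.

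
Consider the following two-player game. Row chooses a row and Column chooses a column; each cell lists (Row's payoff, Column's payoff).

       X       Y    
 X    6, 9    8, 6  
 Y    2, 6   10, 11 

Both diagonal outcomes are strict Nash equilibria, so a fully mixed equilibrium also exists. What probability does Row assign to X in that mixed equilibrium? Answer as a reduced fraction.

5/8

Row's mix p on X must make Column indifferent between X and Y.
Column's payoff from X: 9p + 6(1−p). From Y: 6p + 11(1−p).
Set equal: 3p = 5(1−p) → p = 5/8.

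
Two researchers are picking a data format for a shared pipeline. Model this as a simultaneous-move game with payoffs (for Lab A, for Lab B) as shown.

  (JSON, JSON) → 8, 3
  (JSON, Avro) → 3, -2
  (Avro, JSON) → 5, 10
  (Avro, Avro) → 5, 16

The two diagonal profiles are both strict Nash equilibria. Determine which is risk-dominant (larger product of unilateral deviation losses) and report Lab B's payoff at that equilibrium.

3

At both JSON: Lab A loses 8 − 5 = 3 by deviating; Lab B loses 3 − (-2) = 5. Product = 3·5 = 15.
At both Avro: Lab A loses 5 − 3 = 2 by deviating; Lab B loses 16 − 10 = 6. Product = 2·6 = 12.
15 > 12, so both JSON is risk-dominant. Lab B's payoff there is 3.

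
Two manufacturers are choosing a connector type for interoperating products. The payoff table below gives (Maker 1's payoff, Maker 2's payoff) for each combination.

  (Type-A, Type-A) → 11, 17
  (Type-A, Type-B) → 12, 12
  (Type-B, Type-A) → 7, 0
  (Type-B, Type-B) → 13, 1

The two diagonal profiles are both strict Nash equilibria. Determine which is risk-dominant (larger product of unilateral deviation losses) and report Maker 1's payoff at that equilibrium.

11

At both Type-A: Maker 1 loses 11 − 7 = 4 by deviating; Maker 2 loses 17 − 12 = 5. Product = 4·5 = 20.
At both Type-B: Maker 1 loses 13 − 12 = 1 by deviating; Maker 2 loses 1 − 0 = 1. Product = 1·1 = 1.
20 > 1, so both Type-A is risk-dominant. Maker 1's payoff there is 11.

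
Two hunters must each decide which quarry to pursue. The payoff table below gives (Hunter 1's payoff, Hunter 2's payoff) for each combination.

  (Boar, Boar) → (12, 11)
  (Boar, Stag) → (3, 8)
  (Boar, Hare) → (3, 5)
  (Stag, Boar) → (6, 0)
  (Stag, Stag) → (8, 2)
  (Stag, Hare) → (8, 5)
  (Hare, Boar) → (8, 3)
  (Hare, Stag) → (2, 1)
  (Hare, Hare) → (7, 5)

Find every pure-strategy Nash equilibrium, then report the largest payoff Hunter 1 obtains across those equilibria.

Both Boar is a pure NE (Hunter 1: 12 ≥ 8; Hunter 2: 11 ≥ 8). Hunter 1 gets 12.
(Stag, Hare) is a pure NE (Hunter 1: 8 ≥ 7; Hunter 2: 5 ≥ 2). Hunter 1 gets 8.
Every other cell has a profitable deviation for at least one player. Highest of {12, 8} is 12.

12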